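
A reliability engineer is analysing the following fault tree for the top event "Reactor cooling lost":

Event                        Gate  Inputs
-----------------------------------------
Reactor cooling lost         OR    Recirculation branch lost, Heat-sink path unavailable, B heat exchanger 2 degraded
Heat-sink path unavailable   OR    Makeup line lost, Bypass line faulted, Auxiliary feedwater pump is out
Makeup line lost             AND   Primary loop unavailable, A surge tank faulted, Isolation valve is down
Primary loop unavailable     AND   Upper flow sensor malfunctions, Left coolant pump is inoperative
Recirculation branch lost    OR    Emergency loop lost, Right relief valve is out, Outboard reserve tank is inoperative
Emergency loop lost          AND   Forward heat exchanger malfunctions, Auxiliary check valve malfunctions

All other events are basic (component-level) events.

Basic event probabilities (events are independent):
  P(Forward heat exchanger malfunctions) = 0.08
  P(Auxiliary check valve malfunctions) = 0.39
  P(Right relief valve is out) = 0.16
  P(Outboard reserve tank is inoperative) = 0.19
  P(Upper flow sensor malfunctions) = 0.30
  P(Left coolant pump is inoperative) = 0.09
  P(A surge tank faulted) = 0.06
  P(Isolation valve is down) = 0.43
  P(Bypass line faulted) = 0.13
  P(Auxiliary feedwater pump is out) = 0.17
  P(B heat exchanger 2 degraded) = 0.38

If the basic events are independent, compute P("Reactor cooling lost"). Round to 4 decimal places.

0.7051

P(Emergency loop lost) [AND] = 0.08 × 0.39 = 0.031200
P(Recirculation branch lost) [OR] = 1 − (1−0.031200) × (1−0.16) × (1−0.19) = 0.340828
P(Primary loop unavailable) [AND] = 0.30 × 0.09 = 0.027000
P(Makeup line lost) [AND] = 0.027000 × 0.06 × 0.43 = 0.000697
P(Heat-sink path unavailable) [OR] = 1 − (1−0.000697) × (1−0.13) × (1−0.17) = 0.278403
P(Reactor cooling lost) [OR] = 1 − (1−0.340828) × (1−0.278403) × (1−0.38) = 0.705093
Rounded to 4 decimal places: P(Reactor cooling lost) ≈ 0.7051.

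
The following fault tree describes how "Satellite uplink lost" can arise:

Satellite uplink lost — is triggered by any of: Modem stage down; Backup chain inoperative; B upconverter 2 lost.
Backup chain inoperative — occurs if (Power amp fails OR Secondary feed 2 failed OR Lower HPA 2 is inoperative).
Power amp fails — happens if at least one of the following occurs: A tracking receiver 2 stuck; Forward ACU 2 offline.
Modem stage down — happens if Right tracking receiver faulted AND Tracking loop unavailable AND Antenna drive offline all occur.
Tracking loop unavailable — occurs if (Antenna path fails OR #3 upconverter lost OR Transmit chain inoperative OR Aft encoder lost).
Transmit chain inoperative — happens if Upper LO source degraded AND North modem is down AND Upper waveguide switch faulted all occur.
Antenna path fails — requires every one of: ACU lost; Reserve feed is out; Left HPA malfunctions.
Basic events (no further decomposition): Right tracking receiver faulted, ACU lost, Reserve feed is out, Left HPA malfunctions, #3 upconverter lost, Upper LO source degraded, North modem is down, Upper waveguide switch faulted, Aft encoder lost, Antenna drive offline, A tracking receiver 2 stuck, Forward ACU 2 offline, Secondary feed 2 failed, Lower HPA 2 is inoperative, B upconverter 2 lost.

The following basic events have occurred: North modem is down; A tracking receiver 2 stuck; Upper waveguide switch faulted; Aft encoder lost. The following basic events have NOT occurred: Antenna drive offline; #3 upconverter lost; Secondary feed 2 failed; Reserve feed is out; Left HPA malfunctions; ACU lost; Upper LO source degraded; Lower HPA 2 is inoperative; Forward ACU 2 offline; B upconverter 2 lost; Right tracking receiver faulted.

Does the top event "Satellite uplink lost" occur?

Yes

Antenna path fails [AND]: ACU lost=not, Reserve feed is out=not, Left HPA malfunctions=not → not all inputs occur → does not occur.
Transmit chain inoperative [AND]: Upper LO source degraded=not, North modem is down=occurs, Upper waveguide switch faulted=occurs → not all inputs occur → does not occur.
Tracking loop unavailable [OR]: Antenna path fails=not, #3 upconverter lost=not, Transmit chain inoperative=not, Aft encoder lost=occurs → at least one input occurs → occurs.
Modem stage down [AND]: Right tracking receiver faulted=not, Tracking loop unavailable=occurs, Antenna drive offline=not → not all inputs occur → does not occur.
Power amp fails [OR]: A tracking receiver 2 stuck=occurs, Forward ACU 2 offline=not → at least one input occurs → occurs.
Backup chain inoperative [OR]: Power amp fails=occurs, Secondary feed 2 failed=not, Lower HPA 2 is inoperative=not → at least one input occurs → occurs.
Satellite uplink lost [OR]: Modem stage down=not, Backup chain inoperative=occurs, B upconverter 2 lost=not → at least one input occurs → occurs.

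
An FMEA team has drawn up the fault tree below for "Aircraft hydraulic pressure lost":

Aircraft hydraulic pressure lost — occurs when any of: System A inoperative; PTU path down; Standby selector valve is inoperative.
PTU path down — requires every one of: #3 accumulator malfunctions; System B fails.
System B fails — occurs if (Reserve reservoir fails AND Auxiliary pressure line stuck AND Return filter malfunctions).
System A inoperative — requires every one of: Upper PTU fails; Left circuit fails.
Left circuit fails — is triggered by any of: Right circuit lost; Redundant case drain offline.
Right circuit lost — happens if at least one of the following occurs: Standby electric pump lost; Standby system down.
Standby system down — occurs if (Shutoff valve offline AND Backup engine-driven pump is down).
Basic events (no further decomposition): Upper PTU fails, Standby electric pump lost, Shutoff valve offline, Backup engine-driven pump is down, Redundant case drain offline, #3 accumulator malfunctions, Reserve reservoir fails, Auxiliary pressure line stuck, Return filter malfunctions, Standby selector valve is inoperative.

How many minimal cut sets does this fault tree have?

Standby system down [AND]: one cut set from each child combined → 1 × 1 = 1 cut set(s).
Right circuit lost [OR]: union of children's cut sets → 2 cut set(s).
Left circuit fails [OR]: union of children's cut sets → 3 cut set(s).
System A inoperative [AND]: one cut set from each child combined → 1 × 3 = 3 cut set(s).
System B fails [AND]: one cut set from each child combined → 1 × 1 × 1 = 1 cut set(s).
PTU path down [AND]: one cut set from each child combined → 1 × 1 = 1 cut set(s).
Aircraft hydraulic pressure lost [OR]: union of children's cut sets → 5 cut set(s).
Minimal cut sets: {Standby electric pump lost, Upper PTU fails}; {Backup engine-driven pump is down, Shutoff valve offline, Upper PTU fails}; {Redundant case drain offline, Upper PTU fails}; {#3 accumulator malfunctions, Auxiliary pressure line stuck, Reserve reservoir fails, Return filter malfunctions}; {Standby selector valve is inoperative}.

5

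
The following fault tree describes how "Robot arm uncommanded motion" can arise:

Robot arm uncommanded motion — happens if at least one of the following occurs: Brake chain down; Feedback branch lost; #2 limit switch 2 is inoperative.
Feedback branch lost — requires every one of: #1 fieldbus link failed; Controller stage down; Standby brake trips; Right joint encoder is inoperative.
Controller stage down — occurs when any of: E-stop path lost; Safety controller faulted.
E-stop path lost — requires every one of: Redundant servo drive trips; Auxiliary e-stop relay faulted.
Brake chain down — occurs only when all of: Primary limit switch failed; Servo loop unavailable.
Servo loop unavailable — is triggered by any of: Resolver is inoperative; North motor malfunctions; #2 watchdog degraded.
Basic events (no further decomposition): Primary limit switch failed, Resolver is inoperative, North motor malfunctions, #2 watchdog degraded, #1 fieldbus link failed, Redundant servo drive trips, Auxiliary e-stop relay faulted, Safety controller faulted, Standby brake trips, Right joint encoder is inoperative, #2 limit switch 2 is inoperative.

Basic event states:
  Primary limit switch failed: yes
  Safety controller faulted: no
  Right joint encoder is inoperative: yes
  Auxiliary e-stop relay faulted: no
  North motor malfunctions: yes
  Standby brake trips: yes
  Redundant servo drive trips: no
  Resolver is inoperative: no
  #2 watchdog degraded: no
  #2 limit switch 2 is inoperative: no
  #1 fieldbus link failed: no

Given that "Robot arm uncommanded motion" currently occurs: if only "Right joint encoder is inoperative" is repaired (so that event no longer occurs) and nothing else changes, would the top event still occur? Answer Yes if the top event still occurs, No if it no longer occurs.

Counterfactual: set "Right joint encoder is inoperative" to not occurred.
Servo loop unavailable [OR]: Resolver is inoperative=not, North motor malfunctions=occurs, #2 watchdog degraded=not → at least one input occurs → occurs.
Brake chain down [AND]: Primary limit switch failed=occurs, Servo loop unavailable=occurs → all inputs occur → occurs.
E-stop path lost [AND]: Redundant servo drive trips=not, Auxiliary e-stop relay faulted=not → not all inputs occur → does not occur.
Controller stage down [OR]: E-stop path lost=not, Safety controller faulted=not → no input occurs → does not occur.
Feedback branch lost [AND]: #1 fieldbus link failed=not, Controller stage down=not, Standby brake trips=occurs, Right joint encoder is inoperative=not → not all inputs occur → does not occur.
Robot arm uncommanded motion [OR]: Brake chain down=occurs, Feedback branch lost=not, #2 limit switch 2 is inoperative=not → at least one input occurs → occurs.

Yes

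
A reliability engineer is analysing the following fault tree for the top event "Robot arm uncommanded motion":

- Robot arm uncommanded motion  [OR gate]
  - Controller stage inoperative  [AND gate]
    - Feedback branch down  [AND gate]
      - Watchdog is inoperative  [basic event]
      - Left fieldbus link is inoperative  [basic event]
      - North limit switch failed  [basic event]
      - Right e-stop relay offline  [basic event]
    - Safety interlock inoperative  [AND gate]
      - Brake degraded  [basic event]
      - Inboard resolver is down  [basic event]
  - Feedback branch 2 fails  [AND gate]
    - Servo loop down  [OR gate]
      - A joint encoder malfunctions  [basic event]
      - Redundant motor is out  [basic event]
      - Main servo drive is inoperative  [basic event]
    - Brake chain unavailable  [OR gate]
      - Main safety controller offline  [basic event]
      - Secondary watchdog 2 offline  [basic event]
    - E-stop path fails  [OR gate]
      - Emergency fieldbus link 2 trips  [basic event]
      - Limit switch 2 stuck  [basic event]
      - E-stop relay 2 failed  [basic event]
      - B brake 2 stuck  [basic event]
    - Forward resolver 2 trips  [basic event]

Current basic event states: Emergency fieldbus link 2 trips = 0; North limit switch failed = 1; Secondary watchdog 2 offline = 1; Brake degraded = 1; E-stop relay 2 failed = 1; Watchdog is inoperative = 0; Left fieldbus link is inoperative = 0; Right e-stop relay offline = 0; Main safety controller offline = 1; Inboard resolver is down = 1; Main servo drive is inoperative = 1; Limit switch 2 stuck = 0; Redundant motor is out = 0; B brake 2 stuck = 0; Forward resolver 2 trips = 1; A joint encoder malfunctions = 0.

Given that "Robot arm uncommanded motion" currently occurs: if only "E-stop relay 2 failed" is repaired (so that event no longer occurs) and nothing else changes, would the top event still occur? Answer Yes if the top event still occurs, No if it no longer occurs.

No

Counterfactual: set "E-stop relay 2 failed" to not occurred.
Feedback branch down [AND]: Watchdog is inoperative=not, Left fieldbus link is inoperative=not, North limit switch failed=occurs, Right e-stop relay offline=not → not all inputs occur → does not occur.
Safety interlock inoperative [AND]: Brake degraded=occurs, Inboard resolver is down=occurs → all inputs occur → occurs.
Controller stage inoperative [AND]: Feedback branch down=not, Safety interlock inoperative=occurs → not all inputs occur → does not occur.
Servo loop down [OR]: A joint encoder malfunctions=not, Redundant motor is out=not, Main servo drive is inoperative=occurs → at least one input occurs → occurs.
Brake chain unavailable [OR]: Main safety controller offline=occurs, Secondary watchdog 2 offline=occurs → at least one input occurs → occurs.
E-stop path fails [OR]: Emergency fieldbus link 2 trips=not, Limit switch 2 stuck=not, E-stop relay 2 failed=not, B brake 2 stuck=not → no input occurs → does not occur.
Feedback branch 2 fails [AND]: Servo loop down=occurs, Brake chain unavailable=occurs, E-stop path fails=not, Forward resolver 2 trips=occurs → not all inputs occur → does not occur.
Robot arm uncommanded motion [OR]: Controller stage inoperative=not, Feedback branch 2 fails=not → no input occurs → does not occur.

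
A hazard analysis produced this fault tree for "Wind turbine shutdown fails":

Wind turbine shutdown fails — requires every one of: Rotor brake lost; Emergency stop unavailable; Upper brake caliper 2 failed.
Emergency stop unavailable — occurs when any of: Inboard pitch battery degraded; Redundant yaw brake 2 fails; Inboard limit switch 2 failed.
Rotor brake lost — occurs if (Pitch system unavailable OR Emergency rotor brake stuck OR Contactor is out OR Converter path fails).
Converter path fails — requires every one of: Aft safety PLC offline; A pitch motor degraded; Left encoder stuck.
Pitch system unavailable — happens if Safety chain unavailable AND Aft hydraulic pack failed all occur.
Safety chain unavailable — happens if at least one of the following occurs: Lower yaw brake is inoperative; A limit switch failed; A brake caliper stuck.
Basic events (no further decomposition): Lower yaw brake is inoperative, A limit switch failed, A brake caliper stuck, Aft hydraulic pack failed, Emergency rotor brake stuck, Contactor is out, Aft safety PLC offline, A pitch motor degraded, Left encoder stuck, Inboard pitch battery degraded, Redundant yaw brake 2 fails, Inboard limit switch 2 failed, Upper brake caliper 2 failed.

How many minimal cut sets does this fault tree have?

18

Safety chain unavailable [OR]: union of children's cut sets → 3 cut set(s).
Pitch system unavailable [AND]: one cut set from each child combined → 3 × 1 = 3 cut set(s).
Converter path fails [AND]: one cut set from each child combined → 1 × 1 × 1 = 1 cut set(s).
Rotor brake lost [OR]: union of children's cut sets → 6 cut set(s).
Emergency stop unavailable [OR]: union of children's cut sets → 3 cut set(s).
Wind turbine shutdown fails [AND]: one cut set from each child combined → 6 × 3 × 1 = 18 cut set(s).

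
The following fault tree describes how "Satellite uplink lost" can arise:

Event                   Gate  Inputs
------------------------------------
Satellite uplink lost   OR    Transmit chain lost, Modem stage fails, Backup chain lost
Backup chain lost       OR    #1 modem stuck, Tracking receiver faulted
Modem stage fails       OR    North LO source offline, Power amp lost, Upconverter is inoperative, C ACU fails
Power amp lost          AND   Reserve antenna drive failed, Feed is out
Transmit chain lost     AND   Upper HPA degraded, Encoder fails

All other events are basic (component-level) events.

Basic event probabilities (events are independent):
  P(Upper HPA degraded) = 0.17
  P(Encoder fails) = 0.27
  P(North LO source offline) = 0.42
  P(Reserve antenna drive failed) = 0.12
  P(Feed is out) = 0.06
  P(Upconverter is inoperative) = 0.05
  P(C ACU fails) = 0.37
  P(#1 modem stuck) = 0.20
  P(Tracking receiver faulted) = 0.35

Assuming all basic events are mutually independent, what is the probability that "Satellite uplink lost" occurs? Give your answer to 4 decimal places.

0.8290

P(Transmit chain lost) [AND] = 0.17 × 0.27 = 0.045900
P(Power amp lost) [AND] = 0.12 × 0.06 = 0.007200
P(Modem stage fails) [OR] = 1 − (1−0.42) × (1−0.007200) × (1−0.05) × (1−0.37) = 0.655369
P(Backup chain lost) [OR] = 1 − (1−0.20) × (1−0.35) = 0.480000
P(Satellite uplink lost) [OR] = 1 − (1−0.045900) × (1−0.655369) × (1−0.480000) = 0.829018
Rounded to 4 decimal places: P(Satellite uplink lost) ≈ 0.8290.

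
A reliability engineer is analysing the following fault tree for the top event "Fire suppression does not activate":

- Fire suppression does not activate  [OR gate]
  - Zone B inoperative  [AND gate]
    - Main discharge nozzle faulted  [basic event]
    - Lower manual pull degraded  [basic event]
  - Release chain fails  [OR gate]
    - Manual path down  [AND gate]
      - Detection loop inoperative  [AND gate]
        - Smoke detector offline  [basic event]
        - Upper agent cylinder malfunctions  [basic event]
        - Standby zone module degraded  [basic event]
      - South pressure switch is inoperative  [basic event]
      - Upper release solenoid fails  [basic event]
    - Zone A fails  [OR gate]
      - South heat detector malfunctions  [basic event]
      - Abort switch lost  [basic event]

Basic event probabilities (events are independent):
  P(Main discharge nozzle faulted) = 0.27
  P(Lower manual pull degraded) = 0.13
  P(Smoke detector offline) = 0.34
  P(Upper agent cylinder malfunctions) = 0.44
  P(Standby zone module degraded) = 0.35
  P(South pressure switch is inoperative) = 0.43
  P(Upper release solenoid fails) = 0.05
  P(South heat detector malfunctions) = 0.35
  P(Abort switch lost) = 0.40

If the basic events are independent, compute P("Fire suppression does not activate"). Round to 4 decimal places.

0.6241

P(Zone B inoperative) [AND] = 0.27 × 0.13 = 0.035100
P(Detection loop inoperative) [AND] = 0.34 × 0.44 × 0.35 = 0.052360
P(Manual path down) [AND] = 0.052360 × 0.43 × 0.05 = 0.001126
P(Zone A fails) [OR] = 1 − (1−0.35) × (1−0.40) = 0.610000
P(Release chain fails) [OR] = 1 − (1−0.001126) × (1−0.610000) = 0.610439
P(Fire suppression does not activate) [OR] = 1 − (1−0.035100) × (1−0.610439) = 0.624113
Rounded to 4 decimal places: P(Fire suppression does not activate) ≈ 0.6241.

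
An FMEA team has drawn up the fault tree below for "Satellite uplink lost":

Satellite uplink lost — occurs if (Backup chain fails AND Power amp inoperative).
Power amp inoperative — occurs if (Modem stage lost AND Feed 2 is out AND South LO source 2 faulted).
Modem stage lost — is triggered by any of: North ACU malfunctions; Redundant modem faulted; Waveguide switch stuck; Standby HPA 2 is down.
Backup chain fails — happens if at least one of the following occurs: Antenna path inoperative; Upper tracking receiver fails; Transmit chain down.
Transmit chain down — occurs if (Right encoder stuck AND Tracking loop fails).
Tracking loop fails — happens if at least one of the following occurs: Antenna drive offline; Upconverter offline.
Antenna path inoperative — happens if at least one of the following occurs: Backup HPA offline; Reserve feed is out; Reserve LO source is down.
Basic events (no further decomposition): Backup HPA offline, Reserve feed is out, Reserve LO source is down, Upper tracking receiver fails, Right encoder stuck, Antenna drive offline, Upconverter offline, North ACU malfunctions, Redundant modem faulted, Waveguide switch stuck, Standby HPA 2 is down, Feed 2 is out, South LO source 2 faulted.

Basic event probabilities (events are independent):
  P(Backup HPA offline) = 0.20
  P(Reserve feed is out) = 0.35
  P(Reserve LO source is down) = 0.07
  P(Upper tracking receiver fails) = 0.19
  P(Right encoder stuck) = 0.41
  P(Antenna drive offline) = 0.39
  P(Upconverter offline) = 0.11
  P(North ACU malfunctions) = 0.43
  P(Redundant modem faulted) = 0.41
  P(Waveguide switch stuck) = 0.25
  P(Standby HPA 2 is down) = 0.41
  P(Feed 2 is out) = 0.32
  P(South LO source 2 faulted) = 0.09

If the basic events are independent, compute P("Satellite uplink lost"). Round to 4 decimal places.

P(Antenna path inoperative) [OR] = 1 − (1−0.20) × (1−0.35) × (1−0.07) = 0.516400
P(Tracking loop fails) [OR] = 1 − (1−0.39) × (1−0.11) = 0.457100
P(Transmit chain down) [AND] = 0.41 × 0.457100 = 0.187411
P(Backup chain fails) [OR] = 1 − (1−0.516400) × (1−0.19) × (1−0.187411) = 0.681696
P(Modem stage lost) [OR] = 1 − (1−0.43) × (1−0.41) × (1−0.25) × (1−0.41) = 0.851187
P(Power amp inoperative) [AND] = 0.851187 × 0.32 × 0.09 = 0.024514
P(Satellite uplink lost) [AND] = 0.681696 × 0.024514 = 0.016711
Rounded to 4 decimal places: P(Satellite uplink lost) ≈ 0.0167.

0.0167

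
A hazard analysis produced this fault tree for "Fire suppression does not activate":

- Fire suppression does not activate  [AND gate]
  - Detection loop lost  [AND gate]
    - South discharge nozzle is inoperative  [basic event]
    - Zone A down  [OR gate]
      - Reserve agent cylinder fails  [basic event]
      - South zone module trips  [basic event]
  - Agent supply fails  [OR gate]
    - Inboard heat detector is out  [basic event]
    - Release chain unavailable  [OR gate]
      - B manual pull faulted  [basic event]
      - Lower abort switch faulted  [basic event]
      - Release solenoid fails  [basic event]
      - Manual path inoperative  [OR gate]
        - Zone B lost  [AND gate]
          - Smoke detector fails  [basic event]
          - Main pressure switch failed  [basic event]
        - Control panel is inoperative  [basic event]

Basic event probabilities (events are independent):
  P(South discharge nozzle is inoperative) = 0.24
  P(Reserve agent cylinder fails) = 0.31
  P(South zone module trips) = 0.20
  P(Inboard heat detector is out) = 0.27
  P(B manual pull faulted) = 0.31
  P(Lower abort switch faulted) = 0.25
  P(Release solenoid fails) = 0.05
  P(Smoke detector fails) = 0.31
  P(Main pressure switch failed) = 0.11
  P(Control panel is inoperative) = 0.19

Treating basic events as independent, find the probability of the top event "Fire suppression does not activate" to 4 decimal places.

P(Zone A down) [OR] = 1 − (1−0.31) × (1−0.20) = 0.448000
P(Detection loop lost) [AND] = 0.24 × 0.448000 = 0.107520
P(Zone B lost) [AND] = 0.31 × 0.11 = 0.034100
P(Manual path inoperative) [OR] = 1 − (1−0.034100) × (1−0.19) = 0.217621
P(Release chain unavailable) [OR] = 1 − (1−0.31) × (1−0.25) × (1−0.05) × (1−0.217621) = 0.615363
P(Agent supply fails) [OR] = 1 − (1−0.27) × (1−0.615363) = 0.719215
P(Fire suppression does not activate) [AND] = 0.107520 × 0.719215 = 0.077330
Rounded to 4 decimal places: P(Fire suppression does not activate) ≈ 0.0773.

0.0773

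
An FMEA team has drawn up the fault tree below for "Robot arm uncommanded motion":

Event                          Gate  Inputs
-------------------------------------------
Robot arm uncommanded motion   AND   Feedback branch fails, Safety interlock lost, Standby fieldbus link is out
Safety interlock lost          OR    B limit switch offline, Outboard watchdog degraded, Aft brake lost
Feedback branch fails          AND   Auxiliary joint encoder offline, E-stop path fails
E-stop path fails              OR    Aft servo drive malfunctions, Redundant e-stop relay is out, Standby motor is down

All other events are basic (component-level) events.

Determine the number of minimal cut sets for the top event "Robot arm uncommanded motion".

9

E-stop path fails [OR]: union of children's cut sets → 3 cut set(s).
Feedback branch fails [AND]: one cut set from each child combined → 1 × 3 = 3 cut set(s).
Safety interlock lost [OR]: union of children's cut sets → 3 cut set(s).
Robot arm uncommanded motion [AND]: one cut set from each child combined → 3 × 3 × 1 = 9 cut set(s).
Minimal cut sets: {Aft servo drive malfunctions, Auxiliary joint encoder offline, B limit switch offline, Standby fieldbus link is out}; {Aft servo drive malfunctions, Auxiliary joint encoder offline, Outboard watchdog degraded, Standby fieldbus link is out}; {Aft brake lost, Aft servo drive malfunctions, Auxiliary joint encoder offline, Standby fieldbus link is out}; {Auxiliary joint encoder offline, B limit switch offline, Redundant e-stop relay is out, Standby fieldbus link is out}; {Auxiliary joint encoder offline, Outboard watchdog degraded, Redundant e-stop relay is out, Standby fieldbus link is out}; {Aft brake lost, Auxiliary joint encoder offline, Redundant e-stop relay is out, Standby fieldbus link is out}; {Auxiliary joint encoder offline, B limit switch offline, Standby fieldbus link is out, Standby motor is down}; {Auxiliary joint encoder offline, Outboard watchdog degraded, Standby fieldbus link is out, Standby motor is down}; {Aft brake lost, Auxiliary joint encoder offline, Standby fieldbus link is out, Standby motor is down}.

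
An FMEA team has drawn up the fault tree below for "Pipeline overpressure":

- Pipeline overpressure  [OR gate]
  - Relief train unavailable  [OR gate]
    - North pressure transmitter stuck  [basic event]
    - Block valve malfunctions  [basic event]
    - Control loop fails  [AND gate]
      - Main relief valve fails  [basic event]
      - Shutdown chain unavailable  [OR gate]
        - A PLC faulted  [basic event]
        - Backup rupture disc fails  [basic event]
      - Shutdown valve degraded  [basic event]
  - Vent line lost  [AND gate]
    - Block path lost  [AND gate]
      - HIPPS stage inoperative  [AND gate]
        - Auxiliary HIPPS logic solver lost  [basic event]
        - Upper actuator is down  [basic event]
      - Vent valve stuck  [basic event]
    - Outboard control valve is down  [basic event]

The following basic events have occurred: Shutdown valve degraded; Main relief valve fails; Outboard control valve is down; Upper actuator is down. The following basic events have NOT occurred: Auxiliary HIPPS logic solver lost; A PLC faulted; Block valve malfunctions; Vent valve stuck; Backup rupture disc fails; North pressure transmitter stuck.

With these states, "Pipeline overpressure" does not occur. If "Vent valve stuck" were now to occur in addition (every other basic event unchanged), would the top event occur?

Counterfactual: set "Vent valve stuck" to occurred.
Shutdown chain unavailable [OR]: A PLC faulted=not, Backup rupture disc fails=not → no input occurs → does not occur.
Control loop fails [AND]: Main relief valve fails=occurs, Shutdown chain unavailable=not, Shutdown valve degraded=occurs → not all inputs occur → does not occur.
Relief train unavailable [OR]: North pressure transmitter stuck=not, Block valve malfunctions=not, Control loop fails=not → no input occurs → does not occur.
HIPPS stage inoperative [AND]: Auxiliary HIPPS logic solver lost=not, Upper actuator is down=occurs → not all inputs occur → does not occur.
Block path lost [AND]: HIPPS stage inoperative=not, Vent valve stuck=occurs → not all inputs occur → does not occur.
Vent line lost [AND]: Block path lost=not, Outboard control valve is down=occurs → not all inputs occur → does not occur.
Pipeline overpressure [OR]: Relief train unavailable=not, Vent line lost=not → no input occurs → does not occur.

No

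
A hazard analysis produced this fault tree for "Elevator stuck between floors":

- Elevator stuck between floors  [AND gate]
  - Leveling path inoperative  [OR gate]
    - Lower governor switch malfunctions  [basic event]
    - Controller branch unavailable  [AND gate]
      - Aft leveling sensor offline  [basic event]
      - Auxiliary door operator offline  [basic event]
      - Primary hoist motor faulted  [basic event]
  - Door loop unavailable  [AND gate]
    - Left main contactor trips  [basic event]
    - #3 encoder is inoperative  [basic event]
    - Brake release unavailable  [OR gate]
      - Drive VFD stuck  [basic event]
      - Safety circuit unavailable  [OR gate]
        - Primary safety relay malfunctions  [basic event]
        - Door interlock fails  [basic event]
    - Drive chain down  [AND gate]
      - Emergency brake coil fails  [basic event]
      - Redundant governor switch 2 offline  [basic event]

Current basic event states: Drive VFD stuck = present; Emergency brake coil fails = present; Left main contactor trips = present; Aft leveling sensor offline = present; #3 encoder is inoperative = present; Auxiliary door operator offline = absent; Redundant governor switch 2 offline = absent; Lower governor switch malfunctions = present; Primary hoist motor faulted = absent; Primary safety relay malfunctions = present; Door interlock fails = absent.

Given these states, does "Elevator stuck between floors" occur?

No

Controller branch unavailable [AND]: Aft leveling sensor offline=occurs, Auxiliary door operator offline=not, Primary hoist motor faulted=not → not all inputs occur → does not occur.
Leveling path inoperative [OR]: Lower governor switch malfunctions=occurs, Controller branch unavailable=not → at least one input occurs → occurs.
Safety circuit unavailable [OR]: Primary safety relay malfunctions=occurs, Door interlock fails=not → at least one input occurs → occurs.
Brake release unavailable [OR]: Drive VFD stuck=occurs, Safety circuit unavailable=occurs → at least one input occurs → occurs.
Drive chain down [AND]: Emergency brake coil fails=occurs, Redundant governor switch 2 offline=not → not all inputs occur → does not occur.
Door loop unavailable [AND]: Left main contactor trips=occurs, #3 encoder is inoperative=occurs, Brake release unavailable=occurs, Drive chain down=not → not all inputs occur → does not occur.
Elevator stuck between floors [AND]: Leveling path inoperative=occurs, Door loop unavailable=not → not all inputs occur → does not occur.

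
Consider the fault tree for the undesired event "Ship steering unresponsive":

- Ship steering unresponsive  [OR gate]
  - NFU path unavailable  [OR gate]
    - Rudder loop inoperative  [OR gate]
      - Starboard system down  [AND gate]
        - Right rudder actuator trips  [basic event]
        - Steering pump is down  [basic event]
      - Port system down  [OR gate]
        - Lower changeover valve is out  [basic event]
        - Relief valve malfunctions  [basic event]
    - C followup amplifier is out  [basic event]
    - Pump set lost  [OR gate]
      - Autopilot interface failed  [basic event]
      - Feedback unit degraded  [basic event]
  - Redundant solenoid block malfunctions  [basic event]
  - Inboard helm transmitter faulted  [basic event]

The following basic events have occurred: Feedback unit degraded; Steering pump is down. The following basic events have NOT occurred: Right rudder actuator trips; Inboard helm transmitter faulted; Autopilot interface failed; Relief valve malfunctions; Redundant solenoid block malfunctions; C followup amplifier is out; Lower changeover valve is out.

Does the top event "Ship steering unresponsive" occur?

Starboard system down [AND]: Right rudder actuator trips=not, Steering pump is down=occurs → not all inputs occur → does not occur.
Port system down [OR]: Lower changeover valve is out=not, Relief valve malfunctions=not → no input occurs → does not occur.
Rudder loop inoperative [OR]: Starboard system down=not, Port system down=not → no input occurs → does not occur.
Pump set lost [OR]: Autopilot interface failed=not, Feedback unit degraded=occurs → at least one input occurs → occurs.
NFU path unavailable [OR]: Rudder loop inoperative=not, C followup amplifier is out=not, Pump set lost=occurs → at least one input occurs → occurs.
Ship steering unresponsive [OR]: NFU path unavailable=occurs, Redundant solenoid block malfunctions=not, Inboard helm transmitter faulted=not → at least one input occurs → occurs.

Yes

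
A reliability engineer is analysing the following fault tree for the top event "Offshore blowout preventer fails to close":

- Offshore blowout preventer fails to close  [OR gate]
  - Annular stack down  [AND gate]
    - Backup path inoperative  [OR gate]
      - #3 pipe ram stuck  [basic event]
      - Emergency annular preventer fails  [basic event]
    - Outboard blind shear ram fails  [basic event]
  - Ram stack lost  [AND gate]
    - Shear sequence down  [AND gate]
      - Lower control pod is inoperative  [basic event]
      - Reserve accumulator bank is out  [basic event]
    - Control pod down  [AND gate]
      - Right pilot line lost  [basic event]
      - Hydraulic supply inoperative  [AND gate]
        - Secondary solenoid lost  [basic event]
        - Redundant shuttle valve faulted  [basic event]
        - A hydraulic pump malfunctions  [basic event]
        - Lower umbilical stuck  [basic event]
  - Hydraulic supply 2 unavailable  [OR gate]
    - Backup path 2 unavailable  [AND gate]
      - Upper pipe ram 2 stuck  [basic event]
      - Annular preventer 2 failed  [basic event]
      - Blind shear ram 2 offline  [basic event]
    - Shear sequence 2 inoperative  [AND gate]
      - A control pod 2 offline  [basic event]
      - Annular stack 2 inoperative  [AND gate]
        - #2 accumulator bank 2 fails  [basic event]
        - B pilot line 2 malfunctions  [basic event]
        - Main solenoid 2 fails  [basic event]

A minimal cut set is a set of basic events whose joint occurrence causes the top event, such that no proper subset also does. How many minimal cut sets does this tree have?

Backup path inoperative [OR]: union of children's cut sets → 2 cut set(s).
Annular stack down [AND]: one cut set from each child combined → 2 × 1 = 2 cut set(s).
Shear sequence down [AND]: one cut set from each child combined → 1 × 1 = 1 cut set(s).
Hydraulic supply inoperative [AND]: one cut set from each child combined → 1 × 1 × 1 × 1 = 1 cut set(s).
Control pod down [AND]: one cut set from each child combined → 1 × 1 = 1 cut set(s).
Ram stack lost [AND]: one cut set from each child combined → 1 × 1 = 1 cut set(s).
Backup path 2 unavailable [AND]: one cut set from each child combined → 1 × 1 × 1 = 1 cut set(s).
Annular stack 2 inoperative [AND]: one cut set from each child combined → 1 × 1 × 1 = 1 cut set(s).
Shear sequence 2 inoperative [AND]: one cut set from each child combined → 1 × 1 = 1 cut set(s).
Hydraulic supply 2 unavailable [OR]: union of children's cut sets → 2 cut set(s).
Offshore blowout preventer fails to close [OR]: union of children's cut sets → 5 cut set(s).
Minimal cut sets: {#3 pipe ram stuck, Outboard blind shear ram fails}; {Emergency annular preventer fails, Outboard blind shear ram fails}; {A hydraulic pump malfunctions, Lower control pod is inoperative, Lower umbilical stuck, Redundant shuttle valve faulted, Reserve accumulator bank is out, Right pilot line lost, Secondary solenoid lost}; {Annular preventer 2 failed, Blind shear ram 2 offline, Upper pipe ram 2 stuck}; {#2 accumulator bank 2 fails, A control pod 2 offline, B pilot line 2 malfunctions, Main solenoid 2 fails}.

5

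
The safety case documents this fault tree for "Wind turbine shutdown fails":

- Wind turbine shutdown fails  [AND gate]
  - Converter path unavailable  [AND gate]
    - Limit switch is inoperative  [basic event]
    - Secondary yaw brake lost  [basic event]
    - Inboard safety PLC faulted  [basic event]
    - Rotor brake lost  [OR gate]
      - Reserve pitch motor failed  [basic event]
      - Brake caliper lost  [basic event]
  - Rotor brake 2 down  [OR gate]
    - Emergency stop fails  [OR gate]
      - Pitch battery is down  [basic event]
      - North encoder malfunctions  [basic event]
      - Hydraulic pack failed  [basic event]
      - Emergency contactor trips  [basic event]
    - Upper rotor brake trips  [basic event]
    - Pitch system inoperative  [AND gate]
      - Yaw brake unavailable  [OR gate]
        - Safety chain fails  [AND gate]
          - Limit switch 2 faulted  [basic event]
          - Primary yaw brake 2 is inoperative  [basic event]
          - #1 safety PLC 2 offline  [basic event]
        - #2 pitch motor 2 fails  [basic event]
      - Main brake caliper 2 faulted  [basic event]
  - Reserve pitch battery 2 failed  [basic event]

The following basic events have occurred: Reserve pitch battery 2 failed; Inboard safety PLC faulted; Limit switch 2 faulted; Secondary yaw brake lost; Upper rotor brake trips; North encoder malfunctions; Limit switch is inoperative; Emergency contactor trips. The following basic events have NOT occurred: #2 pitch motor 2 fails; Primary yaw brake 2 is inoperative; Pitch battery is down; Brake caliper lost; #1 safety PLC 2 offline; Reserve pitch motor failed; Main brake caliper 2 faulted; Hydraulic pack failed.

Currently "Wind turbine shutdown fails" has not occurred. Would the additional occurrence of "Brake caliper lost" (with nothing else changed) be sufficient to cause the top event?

Yes

Counterfactual: set "Brake caliper lost" to occurred.
Rotor brake lost [OR]: Reserve pitch motor failed=not, Brake caliper lost=occurs → at least one input occurs → occurs.
Converter path unavailable [AND]: Limit switch is inoperative=occurs, Secondary yaw brake lost=occurs, Inboard safety PLC faulted=occurs, Rotor brake lost=occurs → all inputs occur → occurs.
Emergency stop fails [OR]: Pitch battery is down=not, North encoder malfunctions=occurs, Hydraulic pack failed=not, Emergency contactor trips=occurs → at least one input occurs → occurs.
Safety chain fails [AND]: Limit switch 2 faulted=occurs, Primary yaw brake 2 is inoperative=not, #1 safety PLC 2 offline=not → not all inputs occur → does not occur.
Yaw brake unavailable [OR]: Safety chain fails=not, #2 pitch motor 2 fails=not → no input occurs → does not occur.
Pitch system inoperative [AND]: Yaw brake unavailable=not, Main brake caliper 2 faulted=not → not all inputs occur → does not occur.
Rotor brake 2 down [OR]: Emergency stop fails=occurs, Upper rotor brake trips=occurs, Pitch system inoperative=not → at least one input occurs → occurs.
Wind turbine shutdown fails [AND]: Converter path unavailable=occurs, Rotor brake 2 down=occurs, Reserve pitch battery 2 failed=occurs → all inputs occur → occurs.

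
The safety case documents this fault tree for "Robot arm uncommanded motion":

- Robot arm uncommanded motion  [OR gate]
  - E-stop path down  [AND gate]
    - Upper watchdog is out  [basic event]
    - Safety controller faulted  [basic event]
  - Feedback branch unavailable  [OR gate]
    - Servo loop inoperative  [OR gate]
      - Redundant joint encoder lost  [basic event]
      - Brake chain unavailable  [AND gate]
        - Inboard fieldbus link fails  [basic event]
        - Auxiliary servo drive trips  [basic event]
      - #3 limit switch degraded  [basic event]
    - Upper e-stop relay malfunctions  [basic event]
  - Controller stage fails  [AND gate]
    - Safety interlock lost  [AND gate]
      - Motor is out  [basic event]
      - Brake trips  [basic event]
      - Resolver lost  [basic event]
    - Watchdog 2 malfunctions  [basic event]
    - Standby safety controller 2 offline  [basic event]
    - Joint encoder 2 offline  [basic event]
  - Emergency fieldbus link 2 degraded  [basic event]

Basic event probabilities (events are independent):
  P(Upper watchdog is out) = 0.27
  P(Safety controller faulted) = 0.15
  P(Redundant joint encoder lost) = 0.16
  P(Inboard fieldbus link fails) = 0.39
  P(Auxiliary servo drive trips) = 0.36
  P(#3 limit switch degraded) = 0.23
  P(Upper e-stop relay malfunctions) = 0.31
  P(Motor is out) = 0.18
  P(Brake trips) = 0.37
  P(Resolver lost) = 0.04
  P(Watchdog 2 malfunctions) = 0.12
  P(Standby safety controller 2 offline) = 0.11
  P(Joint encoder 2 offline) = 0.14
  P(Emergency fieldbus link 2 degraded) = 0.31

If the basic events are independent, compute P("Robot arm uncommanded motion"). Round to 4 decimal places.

P(E-stop path down) [AND] = 0.27 × 0.15 = 0.040500
P(Brake chain unavailable) [AND] = 0.39 × 0.36 = 0.140400
P(Servo loop inoperative) [OR] = 1 − (1−0.16) × (1−0.140400) × (1−0.23) = 0.444011
P(Feedback branch unavailable) [OR] = 1 − (1−0.444011) × (1−0.31) = 0.616368
P(Safety interlock lost) [AND] = 0.18 × 0.37 × 0.04 = 0.002664
P(Controller stage fails) [AND] = 0.002664 × 0.12 × 0.11 × 0.14 = 0.000005
P(Robot arm uncommanded motion) [OR] = 1 − (1−0.040500) × (1−0.616368) × (1−0.000005) × (1−0.31) = 0.746016
Rounded to 4 decimal places: P(Robot arm uncommanded motion) ≈ 0.7460.

0.7460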